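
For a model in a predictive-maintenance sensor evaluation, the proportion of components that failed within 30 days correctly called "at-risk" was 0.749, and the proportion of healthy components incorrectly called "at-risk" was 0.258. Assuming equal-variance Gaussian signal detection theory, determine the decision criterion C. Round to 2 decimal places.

z(H) = 0.6713
z(FA) = -0.6495
c = −½·[z(H) + z(FA)] = −0.5 × (0.6713 + (-0.6495)) = -0.0109

C = -0.01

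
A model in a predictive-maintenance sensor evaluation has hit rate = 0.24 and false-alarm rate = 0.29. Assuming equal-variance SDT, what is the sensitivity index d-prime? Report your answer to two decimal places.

Φ⁻¹(H) = -0.7063
Φ⁻¹(FA) = -0.5534
d' = z(H) − z(FA) = -0.7063 − (-0.5534) = -0.1529

d-prime = -0.15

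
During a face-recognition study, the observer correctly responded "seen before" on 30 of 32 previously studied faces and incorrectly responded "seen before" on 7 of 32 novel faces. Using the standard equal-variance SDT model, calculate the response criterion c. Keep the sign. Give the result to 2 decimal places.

H = 30/32 = 0.9375
FA = 7/32 = 0.2188
z(H) = z(0.9375) = 1.534
z(FA) = z(0.2188) = -0.776
c = −½·[z(H) + z(FA)] = −0.5 × (1.534 + (-0.776)) = -0.379
c < 0: the observer has a liberal response bias.

c = -0.38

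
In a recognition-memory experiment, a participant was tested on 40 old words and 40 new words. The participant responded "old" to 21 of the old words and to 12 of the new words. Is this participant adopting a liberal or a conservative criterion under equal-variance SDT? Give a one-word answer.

conservative

z(H) = 0.063, z(FA) = -0.524
c = −½·(z(H) + z(FA)) = 0.2305
c > 0 → conservative criterion (biased toward responding “no”).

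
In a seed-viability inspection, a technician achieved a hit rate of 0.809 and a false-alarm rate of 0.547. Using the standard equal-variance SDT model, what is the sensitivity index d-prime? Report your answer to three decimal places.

d-prime = 0.756

Φ⁻¹(H) = Φ⁻¹(0.809) = 0.8742
Φ⁻¹(FA) = Φ⁻¹(0.547) = 0.1181
d' = z(H) − z(FA) = 0.8742 − 0.1181 = 0.7561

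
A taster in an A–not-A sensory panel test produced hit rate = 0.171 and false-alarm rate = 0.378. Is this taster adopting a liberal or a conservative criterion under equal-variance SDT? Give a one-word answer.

conservative

z(H) = -0.950, z(FA) = -0.311
c = −½·(z(H) + z(FA)) = 0.6305
c > 0 → conservative criterion (biased toward responding “no”).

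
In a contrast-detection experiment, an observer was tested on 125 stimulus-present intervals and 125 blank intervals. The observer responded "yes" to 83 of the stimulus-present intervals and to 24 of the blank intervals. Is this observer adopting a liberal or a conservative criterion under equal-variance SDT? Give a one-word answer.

z(H) = 0.423, z(FA) = -0.871
c = −½·(z(H) + z(FA)) = 0.224
c > 0 → conservative criterion (biased toward responding “no”).

conservative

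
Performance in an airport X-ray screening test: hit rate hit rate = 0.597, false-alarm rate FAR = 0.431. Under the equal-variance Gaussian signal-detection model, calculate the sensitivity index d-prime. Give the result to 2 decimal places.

z(H) = z(0.597) = 0.246
z(FA) = z(0.431) = -0.174
d' = z(H) − z(FA) = 0.246 − (-0.174) = 0.420

d-prime = 0.42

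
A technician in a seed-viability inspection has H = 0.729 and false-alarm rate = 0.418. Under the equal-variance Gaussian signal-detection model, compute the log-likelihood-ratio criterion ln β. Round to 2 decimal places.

ln β = -0.16

z(H) = 0.610
z(FA) = -0.207
ln β = −½·[z(H)² − z(FA)²] = −0.5 × (0.372 − 0.043) = -0.1645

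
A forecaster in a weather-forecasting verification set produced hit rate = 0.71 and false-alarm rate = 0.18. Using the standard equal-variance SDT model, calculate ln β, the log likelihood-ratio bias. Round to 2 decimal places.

ln β = 0.27

Φ⁻¹(0.71) = 0.553, Φ⁻¹(0.18) = -0.915
ln β = −½·[z(H)² − z(FA)²] = −0.5 × (0.306 − 0.837) = 0.2655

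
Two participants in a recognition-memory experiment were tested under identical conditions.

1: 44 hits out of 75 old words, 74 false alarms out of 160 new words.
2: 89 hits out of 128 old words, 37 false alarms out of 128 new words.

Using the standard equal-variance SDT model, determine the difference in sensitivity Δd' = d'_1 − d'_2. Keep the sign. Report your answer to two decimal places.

1: z(0.5867) = 0.219, z(0.4625) = -0.094, d' = 0.313
2: z(0.6953) = 0.511, z(0.2891) = -0.556, d' = 1.067
Δd' = d'_1 − d'_2 = 0.313 − 1.067 = -0.754
2 has the higher sensitivity.

Δd' = -0.75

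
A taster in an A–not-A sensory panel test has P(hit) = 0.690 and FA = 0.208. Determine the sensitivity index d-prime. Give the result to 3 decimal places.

d-prime = 1.309

z(H) = z(0.690) = 0.4959
z(FA) = z(0.208) = -0.8134
d' = z(H) − z(FA) = 0.4959 − (-0.8134) = 1.3093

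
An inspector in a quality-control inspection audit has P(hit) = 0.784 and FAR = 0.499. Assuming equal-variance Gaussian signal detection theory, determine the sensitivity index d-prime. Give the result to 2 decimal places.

d-prime = 0.79

Φ⁻¹(H) = Φ⁻¹(0.784) = 0.7858
Φ⁻¹(FA) = Φ⁻¹(0.499) = -0.0025
d' = z(H) − z(FA) = 0.7858 − (-0.0025) = 0.7883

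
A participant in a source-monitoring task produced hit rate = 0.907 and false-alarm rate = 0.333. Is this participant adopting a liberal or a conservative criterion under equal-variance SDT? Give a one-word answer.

liberal

z(H) = 1.323, z(FA) = -0.432
c = −½·(z(H) + z(FA)) = -0.4455
c < 0 → liberal criterion (biased toward responding “yes”).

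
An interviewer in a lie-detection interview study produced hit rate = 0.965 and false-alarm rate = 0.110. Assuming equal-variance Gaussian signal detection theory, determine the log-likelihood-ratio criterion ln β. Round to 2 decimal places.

Φ⁻¹(H) = Φ⁻¹(0.965) = 1.812
Φ⁻¹(FA) = Φ⁻¹(0.110) = -1.227
ln β = −½·[z(H)² − z(FA)²] = −0.5 × (3.283 − 1.506) = -0.8885

ln β = -0.89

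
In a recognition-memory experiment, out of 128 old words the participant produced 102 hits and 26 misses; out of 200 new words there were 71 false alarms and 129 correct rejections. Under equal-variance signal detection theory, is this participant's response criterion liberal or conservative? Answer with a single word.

z(H) = 0.831, z(FA) = -0.372
c = −½·(z(H) + z(FA)) = -0.2295
c < 0 → liberal criterion (biased toward responding “yes”).

liberal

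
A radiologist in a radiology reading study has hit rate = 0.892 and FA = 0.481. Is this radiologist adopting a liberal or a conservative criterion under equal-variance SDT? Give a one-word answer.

liberal

z(H) = 1.237, z(FA) = -0.048
c = −½·(z(H) + z(FA)) = -0.5945
c < 0 → liberal criterion (biased toward responding “yes”).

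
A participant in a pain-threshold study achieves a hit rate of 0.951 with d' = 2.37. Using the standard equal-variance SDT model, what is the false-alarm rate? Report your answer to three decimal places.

false-alarm rate = 0.237

z(hit rate) = z(0.951) = 1.6546
z(FA) = z(H) − d' = 1.6546 − 2.37 = -0.7154
false-alarm rate = Φ(-0.7154) = 0.2372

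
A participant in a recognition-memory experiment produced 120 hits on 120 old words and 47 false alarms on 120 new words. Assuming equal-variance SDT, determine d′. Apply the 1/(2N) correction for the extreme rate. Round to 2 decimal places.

The hit rate is 120/120 = 1, so apply the 1/(2N) correction: H → 1 − 1/(2·120) = 0.99583.
z(H) = z(0.99583) = 2.638
z(FA) = z(0.39167) = -0.275
d' = 2.638 − (-0.275) = 2.913

d′ = 2.91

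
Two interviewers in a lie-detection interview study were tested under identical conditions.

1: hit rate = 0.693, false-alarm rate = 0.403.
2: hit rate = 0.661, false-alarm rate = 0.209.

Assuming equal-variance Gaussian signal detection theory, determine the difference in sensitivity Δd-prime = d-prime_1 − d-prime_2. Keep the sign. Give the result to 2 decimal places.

Δd-prime = -0.48

1: z(0.693) = 0.504, z(0.403) = -0.246, d' = 0.750
2: z(0.661) = 0.415, z(0.209) = -0.810, d' = 1.225
Δd' = d'_1 − d'_2 = 0.750 − 1.225 = -0.475
2 has the higher sensitivity.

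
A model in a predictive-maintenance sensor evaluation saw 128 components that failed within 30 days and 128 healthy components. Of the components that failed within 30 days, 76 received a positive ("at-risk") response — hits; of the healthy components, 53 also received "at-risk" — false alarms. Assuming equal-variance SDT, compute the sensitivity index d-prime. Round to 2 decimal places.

d-prime = 0.45

H = 76/128 = 0.5938
FA = 53/128 = 0.4141
z(H) = z(0.5938) = 0.2373
z(FA) = z(0.4141) = -0.2170
d' = z(H) − z(FA) = 0.2373 − (-0.2170) = 0.4543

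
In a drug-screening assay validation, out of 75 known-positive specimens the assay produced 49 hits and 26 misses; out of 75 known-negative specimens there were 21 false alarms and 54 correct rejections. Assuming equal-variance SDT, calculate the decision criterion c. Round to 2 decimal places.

c = 0.09

H = 49/75 = 0.6533
FA = 21/75 = 0.2800
z(0.6533) = 0.394, z(0.2800) = -0.583
c = −½·[z(H) + z(FA)] = −0.5 × (0.394 + (-0.583)) = 0.0945
c > 0: the assay has a conservative response bias.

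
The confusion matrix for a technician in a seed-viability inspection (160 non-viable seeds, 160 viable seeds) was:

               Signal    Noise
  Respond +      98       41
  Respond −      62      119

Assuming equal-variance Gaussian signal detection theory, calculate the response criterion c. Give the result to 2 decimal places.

H = 98/160 = 0.6125
FA = 41/160 = 0.2562
Φ⁻¹(0.6125) = 0.2858, Φ⁻¹(0.2562) = -0.6551
c = −½·[z(H) + z(FA)] = −0.5 × (0.2858 + (-0.6551)) = 0.18465

c = 0.18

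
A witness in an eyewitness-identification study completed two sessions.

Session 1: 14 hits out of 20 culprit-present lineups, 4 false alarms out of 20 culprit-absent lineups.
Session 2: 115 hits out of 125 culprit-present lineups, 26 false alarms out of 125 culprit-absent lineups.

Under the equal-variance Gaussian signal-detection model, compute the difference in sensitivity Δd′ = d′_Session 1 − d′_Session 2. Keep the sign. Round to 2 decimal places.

Session 1: z(0.7000) = 0.524, z(0.2000) = -0.842, d' = 1.366
Session 2: z(0.9200) = 1.405, z(0.2080) = -0.813, d' = 2.218
Δd' = d'_Session 1 − d'_Session 2 = 1.366 − 2.218 = -0.852
Session 2 has the higher sensitivity.

Δd′ = -0.85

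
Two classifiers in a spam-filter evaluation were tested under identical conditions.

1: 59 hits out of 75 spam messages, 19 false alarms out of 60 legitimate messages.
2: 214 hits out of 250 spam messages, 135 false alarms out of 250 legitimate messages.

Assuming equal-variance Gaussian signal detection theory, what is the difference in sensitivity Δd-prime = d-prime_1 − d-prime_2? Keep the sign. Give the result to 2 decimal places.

1: z(0.7867) = 0.795, z(0.3167) = -0.477, d' = 1.272
2: z(0.8560) = 1.063, z(0.5400) = 0.100, d' = 0.963
Δd' = d'_1 − d'_2 = 1.272 − 0.963 = 0.309
1 has the higher sensitivity.

Δd-prime = 0.31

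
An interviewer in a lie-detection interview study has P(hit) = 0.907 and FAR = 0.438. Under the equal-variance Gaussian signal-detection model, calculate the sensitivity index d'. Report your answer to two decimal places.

z(H) = z(0.907) = 1.3225
z(FA) = z(0.438) = -0.1560
d' = z(H) − z(FA) = 1.3225 − (-0.1560) = 1.4785

d' = 1.48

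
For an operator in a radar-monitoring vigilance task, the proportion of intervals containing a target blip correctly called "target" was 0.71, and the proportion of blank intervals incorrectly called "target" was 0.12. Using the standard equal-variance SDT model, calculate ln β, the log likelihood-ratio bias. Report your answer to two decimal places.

z(H) = 0.553
z(FA) = -1.175
ln β = −½·[z(H)² − z(FA)²] = −0.5 × (0.306 − 1.381) = 0.5375

ln β = 0.54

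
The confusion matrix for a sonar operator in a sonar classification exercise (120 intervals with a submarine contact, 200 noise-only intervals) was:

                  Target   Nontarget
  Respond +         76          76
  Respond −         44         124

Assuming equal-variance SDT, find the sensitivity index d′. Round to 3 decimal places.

H = 76/120 = 0.6333
FA = 76/200 = 0.3800
Φ⁻¹(H) = Φ⁻¹(0.6333) = 0.3406
Φ⁻¹(FA) = Φ⁻¹(0.3800) = -0.3055
d' = z(H) − z(FA) = 0.3406 − (-0.3055) = 0.6461

d′ = 0.646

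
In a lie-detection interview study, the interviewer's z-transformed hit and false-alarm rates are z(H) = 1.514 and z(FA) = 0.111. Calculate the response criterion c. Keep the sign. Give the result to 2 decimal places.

c = −½·[z(H) + z(FA)] = −½·(1.514 + 0.111) = -0.8125

c = -0.81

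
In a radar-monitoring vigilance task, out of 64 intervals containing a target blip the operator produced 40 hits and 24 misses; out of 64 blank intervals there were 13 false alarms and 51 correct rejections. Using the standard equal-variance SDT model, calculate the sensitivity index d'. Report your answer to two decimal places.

d' = 1.15

H = 40/64 = 0.6250
FA = 13/64 = 0.2031
z(H) = z(0.6250) = 0.319
z(FA) = z(0.2031) = -0.831
d' = z(H) − z(FA) = 0.319 − (-0.831) = 1.150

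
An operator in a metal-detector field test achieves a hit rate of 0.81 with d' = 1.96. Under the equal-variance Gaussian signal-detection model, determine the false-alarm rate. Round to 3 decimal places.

z(hit rate) = z(0.81) = 0.8779
z(FA) = z(H) − d' = 0.8779 − 1.96 = -1.0821
false-alarm rate = Φ(-1.0821) = 0.1396

false-alarm rate = 0.140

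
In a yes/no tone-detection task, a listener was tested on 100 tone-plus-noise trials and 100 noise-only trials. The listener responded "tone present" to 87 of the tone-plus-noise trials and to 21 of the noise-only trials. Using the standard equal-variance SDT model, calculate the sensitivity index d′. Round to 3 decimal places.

d′ = 1.933

H = 87/100 = 0.8700
FA = 21/100 = 0.2100
Φ⁻¹(0.8700) = 1.1264, Φ⁻¹(0.2100) = -0.8064
d' = z(H) − z(FA) = 1.1264 − (-0.8064) = 1.9328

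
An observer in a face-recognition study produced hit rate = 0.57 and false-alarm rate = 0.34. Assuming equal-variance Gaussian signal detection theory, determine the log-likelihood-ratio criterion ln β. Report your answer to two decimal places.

ln β = 0.07

z(H) = z(0.57) = 0.176
z(FA) = z(0.34) = -0.412
ln β = −½·[z(H)² − z(FA)²] = −0.5 × (0.031 − 0.170) = 0.0695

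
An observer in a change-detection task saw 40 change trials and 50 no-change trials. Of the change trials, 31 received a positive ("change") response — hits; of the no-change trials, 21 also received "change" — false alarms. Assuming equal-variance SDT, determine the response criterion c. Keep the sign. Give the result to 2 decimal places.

H = 31/40 = 0.7750
FA = 21/50 = 0.4200
z(H) = z(0.7750) = 0.755
z(FA) = z(0.4200) = -0.202
c = −½·[z(H) + z(FA)] = −0.5 × (0.755 + (-0.202)) = -0.2765

c = -0.28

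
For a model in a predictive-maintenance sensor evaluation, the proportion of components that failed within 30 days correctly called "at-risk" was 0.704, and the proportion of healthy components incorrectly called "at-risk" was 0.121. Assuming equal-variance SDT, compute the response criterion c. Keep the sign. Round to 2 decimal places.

z(H) = z(0.704) = 0.5359
z(FA) = z(0.121) = -1.1700
c = −½·[z(H) + z(FA)] = −0.5 × (0.5359 + (-1.1700)) = 0.31705

c = 0.32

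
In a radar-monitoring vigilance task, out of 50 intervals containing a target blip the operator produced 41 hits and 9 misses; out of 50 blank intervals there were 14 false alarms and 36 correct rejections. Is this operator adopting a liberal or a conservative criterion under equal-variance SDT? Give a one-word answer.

liberal

z(H) = 0.915, z(FA) = -0.583
c = −½·(z(H) + z(FA)) = -0.166
c < 0 → liberal criterion (biased toward responding “yes”).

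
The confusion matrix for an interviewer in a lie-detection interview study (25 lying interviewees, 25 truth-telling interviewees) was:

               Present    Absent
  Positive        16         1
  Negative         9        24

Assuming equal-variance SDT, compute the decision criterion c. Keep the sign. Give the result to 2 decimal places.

c = 0.70

H = 16/25 = 0.6400
FA = 1/25 = 0.0400
Φ⁻¹(0.6400) = 0.3585, Φ⁻¹(0.0400) = -1.7507
c = −½·[z(H) + z(FA)] = −0.5 × (0.3585 + (-1.7507)) = 0.6961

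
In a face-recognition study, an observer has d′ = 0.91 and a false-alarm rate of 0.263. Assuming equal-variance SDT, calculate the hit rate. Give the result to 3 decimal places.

z(false-alarm rate) = z(0.263) = -0.6341
z(H) = z(FA) + d' = -0.6341 + 0.91 = 0.2759
hit rate = Φ(0.2759) = 0.6087

hit rate = 0.609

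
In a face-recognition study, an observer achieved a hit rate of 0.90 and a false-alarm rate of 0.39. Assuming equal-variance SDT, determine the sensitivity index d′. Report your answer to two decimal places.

z(H) = z(0.90) = 1.2816
z(FA) = z(0.39) = -0.2793
d' = z(H) − z(FA) = 1.2816 − (-0.2793) = 1.5609

d′ = 1.56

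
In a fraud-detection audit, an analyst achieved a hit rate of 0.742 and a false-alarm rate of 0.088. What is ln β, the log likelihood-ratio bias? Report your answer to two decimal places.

z(0.742) = 0.650, z(0.088) = -1.353
ln β = −½·[z(H)² − z(FA)²] = −0.5 × (0.423 − 1.831) = 0.704

ln β = 0.70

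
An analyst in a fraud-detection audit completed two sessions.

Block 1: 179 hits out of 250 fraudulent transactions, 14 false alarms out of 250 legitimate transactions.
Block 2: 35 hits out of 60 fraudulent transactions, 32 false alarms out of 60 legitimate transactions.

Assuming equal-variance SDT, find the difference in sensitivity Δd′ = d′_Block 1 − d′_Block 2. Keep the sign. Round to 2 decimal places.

Block 1: z(0.7160) = 0.571, z(0.0560) = -1.589, d' = 2.160
Block 2: z(0.5833) = 0.210, z(0.5333) = 0.084, d' = 0.126
Δd' = d'_Block 1 − d'_Block 2 = 2.160 − 0.126 = 2.034
Block 1 has the higher sensitivity.

Δd′ = 2.03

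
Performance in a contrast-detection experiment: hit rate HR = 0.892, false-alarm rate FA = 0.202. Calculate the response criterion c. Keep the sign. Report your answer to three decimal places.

c = -0.201

z(0.892) = 1.2372, z(0.202) = -0.8345
c = −½·[z(H) + z(FA)] = −0.5 × (1.2372 + (-0.8345)) = -0.20135
c < 0: the observer has a liberal response bias.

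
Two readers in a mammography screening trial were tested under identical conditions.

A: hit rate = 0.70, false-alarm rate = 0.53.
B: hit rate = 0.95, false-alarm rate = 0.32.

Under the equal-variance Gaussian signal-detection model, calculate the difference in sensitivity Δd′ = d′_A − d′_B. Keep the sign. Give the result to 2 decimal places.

Δd′ = -1.66

A: z(0.70) = 0.524, z(0.53) = 0.075, d' = 0.449
B: z(0.95) = 1.645, z(0.32) = -0.468, d' = 2.113
Δd' = d'_A − d'_B = 0.449 − 2.113 = -1.664
B has the higher sensitivity.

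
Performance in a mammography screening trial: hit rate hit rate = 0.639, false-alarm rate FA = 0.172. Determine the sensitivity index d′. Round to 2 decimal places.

d′ = 1.30

z(H) = z(0.639) = 0.356
z(FA) = z(0.172) = -0.946
d' = z(H) − z(FA) = 0.356 − (-0.946) = 1.302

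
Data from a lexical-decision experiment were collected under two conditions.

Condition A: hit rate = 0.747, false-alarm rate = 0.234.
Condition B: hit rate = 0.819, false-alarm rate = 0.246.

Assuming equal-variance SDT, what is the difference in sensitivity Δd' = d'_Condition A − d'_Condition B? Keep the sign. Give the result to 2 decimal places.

Condition A: z(0.747) = 0.665, z(0.234) = -0.726, d' = 1.391
Condition B: z(0.819) = 0.912, z(0.246) = -0.687, d' = 1.599
Δd' = d'_Condition A − d'_Condition B = 1.391 − 1.599 = -0.208
Condition B has the higher sensitivity.

Δd' = -0.21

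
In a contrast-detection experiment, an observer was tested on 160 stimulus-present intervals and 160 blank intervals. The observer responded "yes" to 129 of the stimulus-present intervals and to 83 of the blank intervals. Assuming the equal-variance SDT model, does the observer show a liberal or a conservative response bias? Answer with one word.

z(H) = 0.864, z(FA) = 0.047
c = −½·(z(H) + z(FA)) = -0.4555
c < 0 → liberal criterion (biased toward responding “yes”).

liberal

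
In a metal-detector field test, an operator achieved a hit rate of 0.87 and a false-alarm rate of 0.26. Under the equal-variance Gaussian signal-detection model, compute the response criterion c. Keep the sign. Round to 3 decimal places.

z(0.87) = 1.1264, z(0.26) = -0.6433
c = −½·[z(H) + z(FA)] = −0.5 × (1.1264 + (-0.6433)) = -0.24155
c < 0: the operator has a liberal response bias.

c = -0.242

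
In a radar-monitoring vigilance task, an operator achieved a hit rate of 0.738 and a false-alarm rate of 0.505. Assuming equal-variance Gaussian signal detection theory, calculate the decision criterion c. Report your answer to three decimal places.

Φ⁻¹(H) = Φ⁻¹(0.738) = 0.6372
Φ⁻¹(FA) = Φ⁻¹(0.505) = 0.0125
c = −½·[z(H) + z(FA)] = −0.5 × (0.6372 + 0.0125) = -0.32485
c < 0: the operator has a liberal response bias.

c = -0.325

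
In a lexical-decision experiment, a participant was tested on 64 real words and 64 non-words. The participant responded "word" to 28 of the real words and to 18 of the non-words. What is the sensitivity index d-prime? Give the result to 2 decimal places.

H = 28/64 = 0.4375
FA = 18/64 = 0.2812
z(H) = z(0.4375) = -0.157
z(FA) = z(0.2812) = -0.579
d' = z(H) − z(FA) = -0.157 − (-0.579) = 0.422

d-prime = 0.42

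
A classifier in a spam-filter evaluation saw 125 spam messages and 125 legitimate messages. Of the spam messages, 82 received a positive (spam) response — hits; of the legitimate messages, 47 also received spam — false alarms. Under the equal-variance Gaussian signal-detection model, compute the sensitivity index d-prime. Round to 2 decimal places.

d-prime = 0.72

H = 82/125 = 0.6560
FA = 47/125 = 0.3760
z(0.6560) = 0.402, z(0.3760) = -0.316
d' = z(H) − z(FA) = 0.402 − (-0.316) = 0.718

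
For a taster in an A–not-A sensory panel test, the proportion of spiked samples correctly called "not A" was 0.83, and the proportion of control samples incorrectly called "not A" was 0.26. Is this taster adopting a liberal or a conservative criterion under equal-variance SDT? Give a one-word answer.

liberal

z(H) = 0.954, z(FA) = -0.643
c = −½·(z(H) + z(FA)) = -0.1555
c < 0 → liberal criterion (biased toward responding “yes”).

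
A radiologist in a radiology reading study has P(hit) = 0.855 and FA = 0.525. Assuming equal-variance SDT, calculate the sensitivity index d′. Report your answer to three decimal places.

z(0.855) = 1.0581, z(0.525) = 0.0627
d' = z(H) − z(FA) = 1.0581 − 0.0627 = 0.9954

d′ = 0.995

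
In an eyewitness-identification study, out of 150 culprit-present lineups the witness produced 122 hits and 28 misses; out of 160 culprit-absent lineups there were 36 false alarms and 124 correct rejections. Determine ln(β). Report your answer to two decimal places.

H = 122/150 = 0.8133
FA = 36/160 = 0.2250
Φ⁻¹(0.8133) = 0.890, Φ⁻¹(0.2250) = -0.755
ln β = −½·[z(H)² − z(FA)²] = −0.5 × (0.792 − 0.570) = -0.111

ln β = -0.11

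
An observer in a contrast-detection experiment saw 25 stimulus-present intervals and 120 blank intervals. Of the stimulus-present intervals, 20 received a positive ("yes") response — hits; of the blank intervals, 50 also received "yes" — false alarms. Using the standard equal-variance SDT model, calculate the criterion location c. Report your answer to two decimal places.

H = 20/25 = 0.8000
FA = 50/120 = 0.4167
Φ⁻¹(0.8000) = 0.842, Φ⁻¹(0.4167) = -0.210
c = −½·[z(H) + z(FA)] = −0.5 × (0.842 + (-0.210)) = -0.316
c < 0: the observer has a liberal response bias.

c = -0.32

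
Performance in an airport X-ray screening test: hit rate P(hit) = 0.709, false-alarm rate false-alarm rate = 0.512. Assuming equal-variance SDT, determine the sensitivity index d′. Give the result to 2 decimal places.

d′ = 0.52

z(0.709) = 0.550, z(0.512) = 0.030
d' = z(H) − z(FA) = 0.550 − 0.030 = 0.520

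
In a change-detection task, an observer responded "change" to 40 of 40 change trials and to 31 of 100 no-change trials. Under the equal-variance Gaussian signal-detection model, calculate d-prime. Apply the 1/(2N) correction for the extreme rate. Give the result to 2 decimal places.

The hit rate is 40/40 = 1, so apply the 1/(2N) correction: H → 1 − 1/(2·40) = 0.98750.
z(H) = z(0.98750) = 2.241
z(FA) = z(0.31000) = -0.496
d' = 2.241 − (-0.496) = 2.737

d-prime = 2.74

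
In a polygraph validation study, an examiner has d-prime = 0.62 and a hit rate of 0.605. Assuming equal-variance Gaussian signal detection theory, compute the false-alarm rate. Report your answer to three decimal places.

z(hit rate) = z(0.605) = 0.2663
z(FA) = z(H) − d' = 0.2663 − 0.62 = -0.3537
false-alarm rate = Φ(-0.3537) = 0.3618

false-alarm rate = 0.362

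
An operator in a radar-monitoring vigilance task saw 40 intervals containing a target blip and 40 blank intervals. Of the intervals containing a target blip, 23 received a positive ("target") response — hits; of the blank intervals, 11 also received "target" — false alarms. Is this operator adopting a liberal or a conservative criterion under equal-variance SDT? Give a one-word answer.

z(H) = 0.189, z(FA) = -0.598
c = −½·(z(H) + z(FA)) = 0.2045
c > 0 → conservative criterion (biased toward responding “no”).

conservative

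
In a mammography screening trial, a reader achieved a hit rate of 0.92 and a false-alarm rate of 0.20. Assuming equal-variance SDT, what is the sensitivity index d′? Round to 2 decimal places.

z(H) = z(0.92) = 1.4051
z(FA) = z(0.20) = -0.8416
d' = z(H) − z(FA) = 1.4051 − (-0.8416) = 2.2467

d′ = 2.25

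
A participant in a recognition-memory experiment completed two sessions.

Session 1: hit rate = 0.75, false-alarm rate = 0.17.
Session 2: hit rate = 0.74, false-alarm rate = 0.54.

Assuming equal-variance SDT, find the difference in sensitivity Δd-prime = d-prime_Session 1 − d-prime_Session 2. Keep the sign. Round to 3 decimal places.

Δd-prime = 1.086

Session 1: z(0.75) = 0.6745, z(0.17) = -0.9542, d' = 1.6287
Session 2: z(0.74) = 0.6433, z(0.54) = 0.1004, d' = 0.5429
Δd' = d'_Session 1 − d'_Session 2 = 1.6287 − 0.5429 = 1.0858
Session 1 has the higher sensitivity.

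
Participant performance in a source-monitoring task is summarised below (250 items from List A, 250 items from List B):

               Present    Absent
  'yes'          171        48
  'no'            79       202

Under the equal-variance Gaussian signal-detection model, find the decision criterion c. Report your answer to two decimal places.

H = 171/250 = 0.6840
FA = 48/250 = 0.1920
z(H) = 0.4789
z(FA) = -0.8705
c = −½·[z(H) + z(FA)] = −0.5 × (0.4789 + (-0.8705)) = 0.1958

c = 0.20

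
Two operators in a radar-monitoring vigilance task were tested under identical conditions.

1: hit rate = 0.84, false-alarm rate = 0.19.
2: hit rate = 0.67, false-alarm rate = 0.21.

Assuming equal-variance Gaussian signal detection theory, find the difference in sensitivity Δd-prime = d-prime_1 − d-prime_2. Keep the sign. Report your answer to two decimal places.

1: z(0.84) = 0.994, z(0.19) = -0.878, d' = 1.872
2: z(0.67) = 0.440, z(0.21) = -0.806, d' = 1.246
Δd' = d'_1 − d'_2 = 1.872 − 1.246 = 0.626
1 has the higher sensitivity.

Δd-prime = 0.63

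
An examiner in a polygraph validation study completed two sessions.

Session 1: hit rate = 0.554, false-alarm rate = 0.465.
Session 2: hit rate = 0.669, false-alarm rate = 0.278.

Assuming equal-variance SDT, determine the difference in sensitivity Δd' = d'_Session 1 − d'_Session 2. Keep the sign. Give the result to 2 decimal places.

Session 1: z(0.554) = 0.136, z(0.465) = -0.088, d' = 0.224
Session 2: z(0.669) = 0.437, z(0.278) = -0.589, d' = 1.026
Δd' = d'_Session 1 − d'_Session 2 = 0.224 − 1.026 = -0.802
Session 2 has the higher sensitivity.

Δd' = -0.80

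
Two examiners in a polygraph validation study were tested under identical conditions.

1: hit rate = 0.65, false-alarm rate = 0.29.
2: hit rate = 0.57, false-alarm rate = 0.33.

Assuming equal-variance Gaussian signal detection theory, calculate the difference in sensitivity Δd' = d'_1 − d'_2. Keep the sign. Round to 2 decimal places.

1: z(0.65) = 0.385, z(0.29) = -0.553, d' = 0.938
2: z(0.57) = 0.176, z(0.33) = -0.440, d' = 0.616
Δd' = d'_1 − d'_2 = 0.938 − 0.616 = 0.322
1 has the higher sensitivity.

Δd' = 0.32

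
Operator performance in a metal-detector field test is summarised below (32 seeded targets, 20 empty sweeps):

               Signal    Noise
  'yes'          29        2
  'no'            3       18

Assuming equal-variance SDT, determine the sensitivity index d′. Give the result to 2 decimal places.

d′ = 2.60

H = 29/32 = 0.9062
FA = 2/20 = 0.1000
z(H) = z(0.9062) = 1.318
z(FA) = z(0.1000) = -1.282
d' = z(H) − z(FA) = 1.318 − (-1.282) = 2.600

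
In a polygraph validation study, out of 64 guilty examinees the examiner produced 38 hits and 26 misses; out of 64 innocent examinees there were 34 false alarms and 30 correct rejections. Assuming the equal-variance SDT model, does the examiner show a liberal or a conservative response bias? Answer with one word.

z(H) = 0.237, z(FA) = 0.078
c = −½·(z(H) + z(FA)) = -0.1575
c < 0 → liberal criterion (biased toward responding “yes”).

liberal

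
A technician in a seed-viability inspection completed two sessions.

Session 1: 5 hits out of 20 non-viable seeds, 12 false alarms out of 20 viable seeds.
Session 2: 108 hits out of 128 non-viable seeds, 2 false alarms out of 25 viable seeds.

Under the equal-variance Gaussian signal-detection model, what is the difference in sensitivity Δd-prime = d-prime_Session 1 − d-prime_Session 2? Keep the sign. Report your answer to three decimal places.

Session 1: z(0.2500) = -0.6745, z(0.6000) = 0.2533, d' = -0.9278
Session 2: z(0.8438) = 1.0102, z(0.0800) = -1.4051, d' = 2.4153
Δd' = d'_Session 1 − d'_Session 2 = -0.9278 − 2.4153 = -3.3431
Session 2 has the higher sensitivity.

Δd-prime = -3.343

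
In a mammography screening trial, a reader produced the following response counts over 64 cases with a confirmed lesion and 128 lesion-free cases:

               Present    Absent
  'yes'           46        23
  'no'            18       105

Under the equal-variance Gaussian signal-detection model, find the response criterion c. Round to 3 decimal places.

H = 46/64 = 0.7188
FA = 23/128 = 0.1797
Φ⁻¹(0.7188) = 0.5793, Φ⁻¹(0.1797) = -0.9165
c = −½·[z(H) + z(FA)] = −0.5 × (0.5793 + (-0.9165)) = 0.1686
c > 0: the reader has a conservative response bias.

c = 0.169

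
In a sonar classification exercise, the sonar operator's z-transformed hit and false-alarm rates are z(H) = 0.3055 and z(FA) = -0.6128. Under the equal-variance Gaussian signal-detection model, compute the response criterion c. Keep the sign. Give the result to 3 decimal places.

c = 0.154

c = −½·[z(H) + z(FA)] = −½·(0.3055 + (-0.6128)) = 0.15365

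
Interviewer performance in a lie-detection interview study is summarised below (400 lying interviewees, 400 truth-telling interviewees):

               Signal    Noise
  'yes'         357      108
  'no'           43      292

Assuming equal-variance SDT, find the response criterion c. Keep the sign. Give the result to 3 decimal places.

H = 357/400 = 0.8925
FA = 108/400 = 0.2700
Φ⁻¹(H) = 1.2399
Φ⁻¹(FA) = -0.6128
c = −½·[z(H) + z(FA)] = −0.5 × (1.2399 + (-0.6128)) = -0.31355

c = -0.314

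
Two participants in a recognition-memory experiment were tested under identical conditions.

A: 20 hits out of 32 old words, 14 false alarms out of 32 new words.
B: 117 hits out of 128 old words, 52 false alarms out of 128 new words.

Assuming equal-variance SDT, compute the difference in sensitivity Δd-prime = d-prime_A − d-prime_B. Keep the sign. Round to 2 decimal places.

Δd-prime = -1.13

A: z(0.6250) = 0.319, z(0.4375) = -0.157, d' = 0.476
B: z(0.9141) = 1.366, z(0.4062) = -0.237, d' = 1.603
Δd' = d'_A − d'_B = 0.476 − 1.603 = -1.127
B has the higher sensitivity.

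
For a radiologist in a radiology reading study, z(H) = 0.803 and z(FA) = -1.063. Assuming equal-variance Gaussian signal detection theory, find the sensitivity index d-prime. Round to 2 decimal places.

d-prime = 1.87

d' = z(H) − z(FA) = 0.803 − (-1.063) = 1.866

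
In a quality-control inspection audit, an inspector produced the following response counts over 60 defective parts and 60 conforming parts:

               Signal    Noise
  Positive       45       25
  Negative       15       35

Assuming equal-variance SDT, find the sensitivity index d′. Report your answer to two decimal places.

d′ = 0.88

H = 45/60 = 0.7500
FA = 25/60 = 0.4167
z(H) = 0.6745
z(FA) = -0.2103
d' = z(H) − z(FA) = 0.6745 − (-0.2103) = 0.8848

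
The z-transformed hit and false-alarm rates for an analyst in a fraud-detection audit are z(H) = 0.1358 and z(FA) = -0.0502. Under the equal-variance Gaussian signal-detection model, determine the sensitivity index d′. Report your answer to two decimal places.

d′ = 0.19

d' = z(H) − z(FA) = 0.1358 − (-0.0502) = 0.1860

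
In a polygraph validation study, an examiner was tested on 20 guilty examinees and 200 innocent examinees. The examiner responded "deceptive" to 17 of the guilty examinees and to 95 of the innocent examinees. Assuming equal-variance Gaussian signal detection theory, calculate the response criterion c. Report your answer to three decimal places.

c = -0.487

H = 17/20 = 0.8500
FA = 95/200 = 0.4750
z(0.8500) = 1.0364, z(0.4750) = -0.0627
c = −½·[z(H) + z(FA)] = −0.5 × (1.0364 + (-0.0627)) = -0.48685
c < 0: the examiner has a liberal response bias.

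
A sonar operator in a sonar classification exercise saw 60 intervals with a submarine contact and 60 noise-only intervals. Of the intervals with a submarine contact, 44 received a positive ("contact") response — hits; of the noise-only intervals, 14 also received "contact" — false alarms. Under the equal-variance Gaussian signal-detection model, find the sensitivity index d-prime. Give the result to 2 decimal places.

d-prime = 1.35

H = 44/60 = 0.7333
FA = 14/60 = 0.2333
Φ⁻¹(H) = Φ⁻¹(0.7333) = 0.623
Φ⁻¹(FA) = Φ⁻¹(0.2333) = -0.728
d' = z(H) − z(FA) = 0.623 − (-0.728) = 1.351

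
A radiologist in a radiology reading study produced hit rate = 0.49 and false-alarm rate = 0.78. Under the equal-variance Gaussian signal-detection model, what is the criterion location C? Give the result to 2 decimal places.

Φ⁻¹(0.49) = -0.0251, Φ⁻¹(0.78) = 0.7722
c = −½·[z(H) + z(FA)] = −0.5 × (-0.0251 + 0.7722) = -0.37355

C = -0.37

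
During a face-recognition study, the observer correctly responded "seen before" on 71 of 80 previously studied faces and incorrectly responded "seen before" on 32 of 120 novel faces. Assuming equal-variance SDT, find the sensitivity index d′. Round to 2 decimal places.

d′ = 1.84

H = 71/80 = 0.8875
FA = 32/120 = 0.2667
Φ⁻¹(H) = Φ⁻¹(0.8875) = 1.2133
Φ⁻¹(FA) = Φ⁻¹(0.2667) = -0.6228
d' = z(H) − z(FA) = 1.2133 − (-0.6228) = 1.8361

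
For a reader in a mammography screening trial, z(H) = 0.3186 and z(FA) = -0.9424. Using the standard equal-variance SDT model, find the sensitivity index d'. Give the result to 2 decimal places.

d' = 1.26

d' = z(H) − z(FA) = 0.3186 − (-0.9424) = 1.2610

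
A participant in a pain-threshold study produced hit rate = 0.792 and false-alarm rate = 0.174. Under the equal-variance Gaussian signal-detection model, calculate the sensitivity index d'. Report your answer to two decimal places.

d' = 1.75

z(H) = 0.813
z(FA) = -0.938
d' = z(H) − z(FA) = 0.813 − (-0.938) = 1.751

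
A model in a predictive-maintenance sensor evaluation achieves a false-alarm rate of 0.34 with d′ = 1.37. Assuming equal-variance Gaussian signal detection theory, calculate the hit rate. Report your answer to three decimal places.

hit rate = 0.831

z(false-alarm rate) = z(0.34) = -0.4125
z(H) = z(FA) + d' = -0.4125 + 1.37 = 0.9575
hit rate = Φ(0.9575) = 0.8308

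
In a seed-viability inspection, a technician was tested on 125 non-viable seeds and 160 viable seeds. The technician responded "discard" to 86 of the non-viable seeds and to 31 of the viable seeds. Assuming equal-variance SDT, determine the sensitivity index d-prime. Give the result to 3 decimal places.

H = 86/125 = 0.6880
FA = 31/160 = 0.1938
Φ⁻¹(0.6880) = 0.4902, Φ⁻¹(0.1938) = -0.8640
d' = z(H) − z(FA) = 0.4902 − (-0.8640) = 1.3542

d-prime = 1.354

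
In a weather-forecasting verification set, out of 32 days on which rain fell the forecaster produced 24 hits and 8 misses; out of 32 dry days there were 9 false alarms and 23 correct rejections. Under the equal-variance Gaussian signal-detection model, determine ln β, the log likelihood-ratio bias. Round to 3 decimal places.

H = 24/32 = 0.7500
FA = 9/32 = 0.2812
Φ⁻¹(H) = Φ⁻¹(0.7500) = 0.6745
Φ⁻¹(FA) = Φ⁻¹(0.2812) = -0.5793
ln β = −½·[z(H)² − z(FA)²] = −0.5 × (0.4550 − 0.3356) = -0.0597

ln β = -0.060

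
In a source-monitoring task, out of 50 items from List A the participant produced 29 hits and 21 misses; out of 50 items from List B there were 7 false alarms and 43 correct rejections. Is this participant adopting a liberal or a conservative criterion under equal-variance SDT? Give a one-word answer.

z(H) = 0.202, z(FA) = -1.080
c = −½·(z(H) + z(FA)) = 0.439
c > 0 → conservative criterion (biased toward responding “no”).

conservative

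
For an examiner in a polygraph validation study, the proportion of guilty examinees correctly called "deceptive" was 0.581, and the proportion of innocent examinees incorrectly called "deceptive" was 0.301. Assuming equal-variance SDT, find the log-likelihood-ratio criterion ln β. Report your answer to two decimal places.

ln β = 0.12

Φ⁻¹(0.581) = 0.204, Φ⁻¹(0.301) = -0.522
ln β = −½·[z(H)² − z(FA)²] = −0.5 × (0.042 − 0.272) = 0.115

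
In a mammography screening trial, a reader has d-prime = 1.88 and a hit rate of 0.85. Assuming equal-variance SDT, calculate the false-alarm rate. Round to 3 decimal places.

z(hit rate) = z(0.85) = 1.0364
z(FA) = z(H) − d' = 1.0364 − 1.88 = -0.8436
false-alarm rate = Φ(-0.8436) = 0.1994

false-alarm rate = 0.199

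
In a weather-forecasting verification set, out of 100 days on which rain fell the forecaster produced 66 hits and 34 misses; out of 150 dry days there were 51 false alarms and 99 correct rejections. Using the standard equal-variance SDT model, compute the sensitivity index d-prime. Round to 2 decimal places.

d-prime = 0.82

H = 66/100 = 0.6600
FA = 51/150 = 0.3400
Φ⁻¹(H) = Φ⁻¹(0.6600) = 0.412
Φ⁻¹(FA) = Φ⁻¹(0.3400) = -0.412
d' = z(H) − z(FA) = 0.412 − (-0.412) = 0.824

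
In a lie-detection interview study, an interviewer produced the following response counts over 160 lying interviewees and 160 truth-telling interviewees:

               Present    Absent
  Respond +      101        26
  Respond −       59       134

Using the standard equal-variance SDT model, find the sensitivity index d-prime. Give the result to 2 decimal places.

H = 101/160 = 0.6312
FA = 26/160 = 0.1625
z(0.6312) = 0.3350, z(0.1625) = -0.9842
d' = z(H) − z(FA) = 0.3350 − (-0.9842) = 1.3192

d-prime = 1.32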